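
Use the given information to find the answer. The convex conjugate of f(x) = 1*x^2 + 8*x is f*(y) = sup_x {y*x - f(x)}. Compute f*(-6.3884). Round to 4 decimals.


f*(y) = sup_x {y*x - a*x^2 - b*x} = sup_x {(y-b)*x - a*x^2}
FOC: (y - b) - 2a*x = 0 => x* = (y - b)/(2a)
x* = (-6.3884 - 8)/(2*1) = -7.1942
f*(-6.3884) = (y-b)^2/(4a) = (-6.3884 - 8)^2/(4*1)
= 207.0261/4 = 51.7565


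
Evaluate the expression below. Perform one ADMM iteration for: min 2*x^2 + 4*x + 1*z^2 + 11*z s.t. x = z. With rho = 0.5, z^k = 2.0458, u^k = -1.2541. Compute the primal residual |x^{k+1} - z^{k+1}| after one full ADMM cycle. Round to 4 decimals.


ADMM iteration with rho = 0.5, z^k = 2.0458, u^k = -1.2541
Step 1: x-update.
Minimize 2*x^2 + 4*x + (0.5/2)*(x - 2.0458 - 1.2541)^2
FOC: (2*2 + 0.5)*x = -4 + 0.5*(2.0458 + 1.2541)
x^{k+1} = -0.5222
Step 2: z-update.
Minimize 1*z^2 + 11*z + (0.5/2)*(-0.5222 - z - 1.2541)^2
FOC: (2*1 + 0.5)*z = -11 + 0.5*(-0.5222 - 1.2541)
z^{k+1} = -4.7553
Step 3: u-update.
u^{k+1} = -1.2541 - 0.5222 + 4.7553 = 2.9789
Step 4: Primal residual = |-0.5222 + 4.7553| = 4.233


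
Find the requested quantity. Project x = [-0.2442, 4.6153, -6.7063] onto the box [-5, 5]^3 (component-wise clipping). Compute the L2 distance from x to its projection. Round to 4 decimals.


Project each component onto [-5, 5].
clip(-0.2442) = -0.2442, clip(4.6153) = 4.6153, clip(-6.7063) = -5.0
Projection = [-0.2442, 4.6153, -5.0]
Squared diffs: [0.0, 0.0, 2.9115]
Distance = sqrt(2.9115) = 1.7063


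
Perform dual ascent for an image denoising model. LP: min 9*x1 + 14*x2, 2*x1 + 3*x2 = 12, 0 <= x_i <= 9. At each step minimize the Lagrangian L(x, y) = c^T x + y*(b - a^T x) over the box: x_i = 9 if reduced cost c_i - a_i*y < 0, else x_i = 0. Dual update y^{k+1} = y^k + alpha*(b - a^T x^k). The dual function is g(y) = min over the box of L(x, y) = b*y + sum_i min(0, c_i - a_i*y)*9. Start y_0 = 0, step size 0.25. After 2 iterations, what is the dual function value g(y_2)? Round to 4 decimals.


Dual ascent for LP: min 9*x1 + 14*x2, 2*x1 + 3*x2 = 12, 0 <= x_i <= 9
Step 1: y^k = 0.0, reduced costs: (9.0, 14.0)
  x^k = (0.0, 0.0), subgradient = b - a^T x = 12.0
  y^{k+1} = 0.0 + 0.25*12.0 = 3.0
Step 2: y^k = 3.0, reduced costs: (3.0, 5.0)
  x^k = (0.0, 0.0), subgradient = b - a^T x = 12.0
  y^{k+1} = 3.0 + 0.25*12.0 = 6.0
Dual objective at y_2 = 6.0: reduced costs (-3.0, -4.0), box minimizer x = (9.0, 9.0)
g(y_2) = b*y + (c1 - a1*y)*x1 + (c2 - a2*y)*x2 = 12*6.0 + (-3.0)*9.0 + (-4.0)*9.0 = 72.0 - 27.0 - 36.0 = 9.0


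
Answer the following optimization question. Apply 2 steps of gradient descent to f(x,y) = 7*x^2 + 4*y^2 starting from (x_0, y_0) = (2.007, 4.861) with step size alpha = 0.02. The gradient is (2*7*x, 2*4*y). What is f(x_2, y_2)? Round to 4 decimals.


Gradient descent on f(x,y) = 7*x^2 + 4*y^2.
Starting point: (2.007, 4.861), alpha = 0.02
Step 1: grad_x = 2*7*2.007 = 28.098, grad_y = 2*4*4.861 = 38.888
  x_1 = 2.007 - 0.02*28.098 = 1.445
  y_1 = 4.861 - 0.02*38.888 = 4.0832
Step 2: grad_x = 2*7*1.445 = 20.2306, grad_y = 2*4*4.0832 = 32.6659
  x_2 = 1.445 - 0.02*20.2306 = 1.0404
  y_2 = 4.0832 - 0.02*32.6659 = 3.4299
f(1.0404, 3.4299) = 7*1.0404^2 + 4*3.4299^2 = 54.6349


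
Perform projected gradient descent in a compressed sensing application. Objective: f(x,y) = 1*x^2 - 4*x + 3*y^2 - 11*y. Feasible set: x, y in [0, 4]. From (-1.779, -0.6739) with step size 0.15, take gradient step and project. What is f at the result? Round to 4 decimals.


Step 1: Compute gradient at (-1.779, -0.6739).
grad_x = 2*1*-1.779 - 4 = -7.558
grad_y = 2*3*-0.6739 - 11 = -15.0434
Step 2: Gradient step.
x_raw = -1.779 - 0.15*-7.558 = -0.6453
y_raw = -0.6739 - 0.15*-15.0434 = 1.5826
Step 3: Project onto [0, 4].
x_proj = clip(-0.6453) = 0.0
y_proj = clip(1.5826) = 1.5826
Step 4: Evaluate f.
f(0.0, 1.5826) = -9.8947


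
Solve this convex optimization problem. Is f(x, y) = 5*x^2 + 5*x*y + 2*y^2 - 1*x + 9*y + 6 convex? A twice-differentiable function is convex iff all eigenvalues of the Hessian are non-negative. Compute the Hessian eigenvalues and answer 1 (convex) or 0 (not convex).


The Hessian of f(x,y) = 5*x^2 + 5*x*y + 2*y^2 - 1*x + 9*y + 6 is:
H = [[10, 5], [5, 4]]
Trace = 10 + 4 = 14
Determinant = 10*4 - (5)^2 = 15
Discriminant = (14)^2 - 4*15 = 136.0
Eigenvalues: lambda_1 = 1.169, lambda_2 = 12.831
The function is convex.

1


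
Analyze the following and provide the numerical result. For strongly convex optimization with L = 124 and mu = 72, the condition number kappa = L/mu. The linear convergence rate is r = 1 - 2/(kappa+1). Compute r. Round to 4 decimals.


Step 1: Compute the condition number.
kappa = L/mu = 124/72 = 1.7222
Step 2: Compute the convergence rate.
r = 1 - 2/(kappa + 1) = 1 - 2*mu/(L + mu) = (L - mu)/(L + mu) = 52/196 = 0.2653


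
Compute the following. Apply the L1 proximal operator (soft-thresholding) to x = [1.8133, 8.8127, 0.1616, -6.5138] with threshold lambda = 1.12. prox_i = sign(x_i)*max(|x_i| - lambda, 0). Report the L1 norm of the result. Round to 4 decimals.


Soft-thresholding with lambda = 1.12:
prox(1.8133) = sign(1.8133)*max(|1.8133| - 1.12, 0) = 0.6933
prox(8.8127) = sign(8.8127)*max(|8.8127| - 1.12, 0) = 7.6927
prox(0.1616) = sign(0.1616)*max(|0.1616| - 1.12, 0) = 0.0
prox(-6.5138) = sign(-6.5138)*max(|-6.5138| - 1.12, 0) = -5.3938
prox(x) = [0.6933, 7.6927, 0.0, -5.3938]
||prox(x)||_1 = 0.6933 + 7.6927 + 0.0 + 5.3938 = 13.7798


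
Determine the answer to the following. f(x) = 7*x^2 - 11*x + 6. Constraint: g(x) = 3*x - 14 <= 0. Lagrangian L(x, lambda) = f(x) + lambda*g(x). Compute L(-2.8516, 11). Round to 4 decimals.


Step 1: Evaluate f(x).
f(-2.8516) = 7*(-2.8516)^2 - 11*(-2.8516) + 6 = 94.289
Step 2: Evaluate g(x).
g(-2.8516) = 3*-2.8516 - 14 = -22.5548
Step 3: Compute Lagrangian.
L = 94.289 + 11*-22.5548 = -153.8138


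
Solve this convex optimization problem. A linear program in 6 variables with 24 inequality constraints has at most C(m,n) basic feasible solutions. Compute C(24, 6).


Each vertex corresponds to some choice of n active constraints out of m, so the number of vertices is at most C(m, n) = m! / (n!(m-n)!).
m = 24, n = 6
Numerator: 24 * 23 * 22 * 21 * 20 * 19
Denominator: 6! = 720
C(24, 6) = 134596


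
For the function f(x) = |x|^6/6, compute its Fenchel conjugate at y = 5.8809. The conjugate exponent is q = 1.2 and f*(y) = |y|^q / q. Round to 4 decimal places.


The conjugate exponent q satisfies 1/p + 1/q = 1.
p = 6, so q = 6/(6 - 1) = 1.2
|y|^q = 5.8809^1.2 = 8.3817
f*(5.8809) = 8.3817 / 1.2 = 6.9848


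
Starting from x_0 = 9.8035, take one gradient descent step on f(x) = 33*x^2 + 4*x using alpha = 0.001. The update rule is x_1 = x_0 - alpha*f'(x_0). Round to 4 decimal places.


We compute the gradient at x_0 and apply the update.
f'(x) = 66*x + 4
f'(9.8035) = 66*9.8035 + 4 = 651.031
x_1 = 9.8035 - 0.001*651.031 = 9.1525


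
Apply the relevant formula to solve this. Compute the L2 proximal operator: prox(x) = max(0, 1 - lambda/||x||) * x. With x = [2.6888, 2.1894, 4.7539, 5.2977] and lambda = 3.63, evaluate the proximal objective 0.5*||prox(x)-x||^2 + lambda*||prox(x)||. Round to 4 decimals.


Step 1: Compute ||x||.
||x|| = 7.9176
Step 2: Compute scaling factor.
scale = max(0, 1 - 3.63/7.9176) = 0.5415
Step 3: prox(x) = [1.4561, 1.1856, 2.5744, 2.8688]
||prox(x)|| = 4.2876
Step 4: Proximal objective.
0.5*||prox-x||^2 = 6.5885
lambda*||prox|| = 15.564
Total = 22.1524


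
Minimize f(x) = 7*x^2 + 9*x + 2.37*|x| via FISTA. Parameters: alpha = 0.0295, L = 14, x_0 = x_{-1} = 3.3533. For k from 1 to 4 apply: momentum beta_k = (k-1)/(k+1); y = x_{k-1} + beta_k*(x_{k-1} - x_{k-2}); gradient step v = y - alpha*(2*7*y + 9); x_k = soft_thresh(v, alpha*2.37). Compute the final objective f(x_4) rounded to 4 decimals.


FISTA on f(x) = 7*x^2 + 9*x + 2.37*|x|
L = 14, alpha = 0.0295
Iteration 1: beta = 0.0, y = 3.3533 + 0.0*(3.3533 - 3.3533) = 3.3533
  grad(y) = 55.9462, v = y - alpha*grad = 1.7029
  prox(v) = soft_thresh(1.7029, 0.0699) = 1.633
Iteration 2: beta = 0.3333, y = 1.633 + 0.3333*(1.633 - 3.3533) = 1.0595
  grad(y) = 23.8334, v = y - alpha*grad = 0.3564
  prox(v) = soft_thresh(0.3564, 0.0699) = 0.2865
Iteration 3: beta = 0.5, y = 0.2865 + 0.5*(0.2865 - 1.633) = -0.3867
  grad(y) = 3.5863, v = y - alpha*grad = -0.4925
  prox(v) = soft_thresh(-0.4925, 0.0699) = -0.4226
Iteration 4: beta = 0.6, y = -0.4226 + 0.6*(-0.4226 - 0.2865) = -0.848
  grad(y) = -2.8725, v = y - alpha*grad = -0.7633
  prox(v) = soft_thresh(-0.7633, 0.0699) = -0.6934
f(x_4) = 7*(-0.6934)^2 + 9*(-0.6934) + 2.37*|-0.6934| = -1.2317


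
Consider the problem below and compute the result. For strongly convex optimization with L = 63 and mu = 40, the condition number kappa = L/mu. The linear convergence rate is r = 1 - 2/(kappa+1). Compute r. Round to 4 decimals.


Step 1: Compute the condition number.
kappa = L/mu = 63/40 = 1.575
Step 2: Compute the convergence rate.
r = 1 - 2/(kappa + 1) = 1 - 2*mu/(L + mu) = (L - mu)/(L + mu) = 23/103 = 0.2233


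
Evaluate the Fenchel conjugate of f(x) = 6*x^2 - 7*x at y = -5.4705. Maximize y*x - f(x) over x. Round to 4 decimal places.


f*(y) = sup_x {y*x - a*x^2 - b*x} = sup_x {(y-b)*x - a*x^2}
FOC: (y - b) - 2a*x = 0 => x* = (y - b)/(2a)
x* = (-5.4705 + 7)/(2*6) = 0.1275
f*(-5.4705) = (y-b)^2/(4a) = (-5.4705 + 7)^2/(4*6)
= 2.3394/24 = 0.0975


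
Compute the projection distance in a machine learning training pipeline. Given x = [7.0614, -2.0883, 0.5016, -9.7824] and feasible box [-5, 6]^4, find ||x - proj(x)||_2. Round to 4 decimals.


Project each component onto [-5, 6].
clip(7.0614) = 6.0, clip(-2.0883) = -2.0883, clip(0.5016) = 0.5016, clip(-9.7824) = -5.0
Projection = [6.0, -2.0883, 0.5016, -5.0]
Squared diffs: [1.1266, 0.0, 0.0, 22.8713]
Distance = sqrt(23.9979) = 4.8988


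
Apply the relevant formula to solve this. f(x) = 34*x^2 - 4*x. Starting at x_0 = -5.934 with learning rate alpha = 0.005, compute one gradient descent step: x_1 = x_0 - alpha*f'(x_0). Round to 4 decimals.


We compute the gradient at x_0 and apply the update.
f'(x) = 68*x - 4
f'(-5.934) = 68*-5.934 - 4 = -407.512
x_1 = -5.934 - 0.005*-407.512 = -3.8964


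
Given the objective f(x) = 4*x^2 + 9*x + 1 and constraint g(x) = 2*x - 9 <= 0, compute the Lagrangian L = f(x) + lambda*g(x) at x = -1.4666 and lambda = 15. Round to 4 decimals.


Step 1: Evaluate f(x).
f(-1.4666) = 4*(-1.4666)^2 + 9*(-1.4666) + 1 = -3.5957
Step 2: Evaluate g(x).
g(-1.4666) = 2*-1.4666 - 9 = -11.9332
Step 3: Compute Lagrangian.
L = -3.5957 + 15*-11.9332 = -182.5937


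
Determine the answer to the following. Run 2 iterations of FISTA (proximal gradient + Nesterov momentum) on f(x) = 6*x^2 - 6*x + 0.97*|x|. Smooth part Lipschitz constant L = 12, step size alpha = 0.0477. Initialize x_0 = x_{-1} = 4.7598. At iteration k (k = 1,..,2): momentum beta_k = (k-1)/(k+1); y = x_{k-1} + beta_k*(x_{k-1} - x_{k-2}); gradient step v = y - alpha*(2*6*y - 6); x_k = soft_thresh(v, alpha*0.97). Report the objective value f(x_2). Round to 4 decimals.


FISTA on f(x) = 6*x^2 - 6*x + 0.97*|x|
L = 12, alpha = 0.0477
Iteration 1: beta = 0.0, y = 4.7598 + 0.0*(4.7598 - 4.7598) = 4.7598
  grad(y) = 51.1176, v = y - alpha*grad = 2.3215
  prox(v) = soft_thresh(2.3215, 0.0463) = 2.2752
Iteration 2: beta = 0.3333, y = 2.2752 + 0.3333*(2.2752 - 4.7598) = 1.447
  grad(y) = 11.3643, v = y - alpha*grad = 0.9049
  prox(v) = soft_thresh(0.9049, 0.0463) = 0.8587
f(x_2) = 6*0.8587^2 - 6*0.8587 + 0.97*|0.8587| = 0.1048


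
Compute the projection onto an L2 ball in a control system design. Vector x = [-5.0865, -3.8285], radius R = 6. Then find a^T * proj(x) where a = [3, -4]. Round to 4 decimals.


Step 1: Compute ||x|| (intermediates to 6 decimals).
||x|| = sqrt((-5.0865)^2 + (-3.8285)^2) = 6.366309
Step 2: Project.
Since ||x|| > R, scale = R/||x|| = 6/6.366309 = 0.942461, proj(x) = scale * x
proj(x) = [-4.793828, -3.608212]
Step 3: Dot product.
a^T * proj(x) = 3*(-4.793828) - 4*(-3.608212) = 0.0514


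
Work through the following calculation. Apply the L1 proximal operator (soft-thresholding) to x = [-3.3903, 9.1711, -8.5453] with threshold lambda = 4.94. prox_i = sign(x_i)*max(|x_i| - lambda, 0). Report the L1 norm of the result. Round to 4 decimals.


Soft-thresholding with lambda = 4.94:
prox(-3.3903) = sign(-3.3903)*max(|-3.3903| - 4.94, 0) = 0.0
prox(9.1711) = sign(9.1711)*max(|9.1711| - 4.94, 0) = 4.2311
prox(-8.5453) = sign(-8.5453)*max(|-8.5453| - 4.94, 0) = -3.6053
prox(x) = [0.0, 4.2311, -3.6053]
||prox(x)||_1 = 0.0 + 4.2311 + 3.6053 = 7.8364


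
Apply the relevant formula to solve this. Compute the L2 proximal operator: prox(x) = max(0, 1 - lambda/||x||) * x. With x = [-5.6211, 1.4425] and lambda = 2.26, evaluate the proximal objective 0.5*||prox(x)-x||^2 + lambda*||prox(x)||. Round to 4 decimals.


Step 1: Compute ||x||.
||x|| = 5.8032
Step 2: Compute scaling factor.
scale = max(0, 1 - 2.26/5.8032) = 0.6106
Step 3: prox(x) = [-3.432, 0.8807]
||prox(x)|| = 3.5432
Step 4: Proximal objective.
0.5*||prox-x||^2 = 2.5538
lambda*||prox|| = 8.0076
Total = 10.5615


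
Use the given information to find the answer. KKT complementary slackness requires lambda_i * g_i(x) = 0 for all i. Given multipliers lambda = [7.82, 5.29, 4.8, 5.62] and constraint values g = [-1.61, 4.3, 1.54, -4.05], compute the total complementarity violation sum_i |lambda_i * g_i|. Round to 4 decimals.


KKT complementary slackness check:
lambda_1 * g_1 = 7.82 * -1.61 = -12.5902
lambda_2 * g_2 = 5.29 * 4.3 = 22.747
lambda_3 * g_3 = 4.8 * 1.54 = 7.392
lambda_4 * g_4 = 5.62 * -4.05 = -22.761
Total violation = 12.5902 + 22.747 + 7.392 + 22.761 = 65.4902


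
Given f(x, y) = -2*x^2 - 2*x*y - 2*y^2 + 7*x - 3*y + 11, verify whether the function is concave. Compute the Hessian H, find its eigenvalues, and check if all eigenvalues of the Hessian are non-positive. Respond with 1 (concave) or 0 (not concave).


The Hessian of f(x,y) = -2*x^2 - 2*x*y - 2*y^2 + 7*x - 3*y + 11 is:
H = [[-4, -2], [-2, -4]]
Trace = -4 - 4 = -8
Determinant = -4*-4 - (-2)^2 = 12
Discriminant = (-8)^2 - 4*12 = 16.0
Eigenvalues: lambda_1 = -6.0, lambda_2 = -2.0
The function is concave.

1


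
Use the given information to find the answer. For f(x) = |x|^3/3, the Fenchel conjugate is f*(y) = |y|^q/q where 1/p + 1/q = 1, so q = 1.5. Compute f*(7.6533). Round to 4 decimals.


The conjugate exponent q satisfies 1/p + 1/q = 1.
p = 3, so q = 3/(3 - 1) = 1.5
|y|^q = 7.6533^1.5 = 21.1725
f*(7.6533) = 21.1725 / 1.5 = 14.115


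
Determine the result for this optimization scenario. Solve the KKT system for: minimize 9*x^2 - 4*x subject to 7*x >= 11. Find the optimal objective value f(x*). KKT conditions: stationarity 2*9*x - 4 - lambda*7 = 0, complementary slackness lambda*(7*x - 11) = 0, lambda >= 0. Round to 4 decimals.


Step 1: Try lambda = 0 (constraint inactive).
x_unc = 4/(2*9) = 0.2222
Check: 7*0.2222 = 1.5554 < 11 -- violated!
Step 2: Constraint must be active: 7*x = 11
x* = 11/7 = 1.5714 (rounded; the exact value 11/7 is used below)
lambda = (2*9*(11/7) - 4)/7 = 3.4694
Step 3: Compute optimal value.
f(x*) = 9*(11/7)^2 - 4*(11/7) = 15.9388


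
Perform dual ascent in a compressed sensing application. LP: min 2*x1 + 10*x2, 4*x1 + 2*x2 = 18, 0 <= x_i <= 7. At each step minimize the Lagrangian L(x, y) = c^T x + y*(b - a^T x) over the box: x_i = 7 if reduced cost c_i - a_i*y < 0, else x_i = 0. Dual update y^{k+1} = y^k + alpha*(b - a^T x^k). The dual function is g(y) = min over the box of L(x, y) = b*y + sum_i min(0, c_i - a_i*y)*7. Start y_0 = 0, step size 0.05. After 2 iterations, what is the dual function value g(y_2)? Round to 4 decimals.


Dual ascent for LP: min 2*x1 + 10*x2, 4*x1 + 2*x2 = 18, 0 <= x_i <= 7
Step 1: y^k = 0.0, reduced costs: (2.0, 10.0)
  x^k = (0.0, 0.0), subgradient = b - a^T x = 18.0
  y^{k+1} = 0.0 + 0.05*18.0 = 0.9
Step 2: y^k = 0.9, reduced costs: (-1.6, 8.2)
  x^k = (7.0, 0.0), subgradient = b - a^T x = -10.0
  y^{k+1} = 0.9 + 0.05*-10.0 = 0.4
Dual objective at y_2 = 0.4: reduced costs (0.4, 9.2), box minimizer x = (0.0, 0.0)
g(y_2) = b*y + (c1 - a1*y)*x1 + (c2 - a2*y)*x2 = 18*0.4 + 0.4*0.0 + 9.2*0.0 = 7.2 + 0.0 + 0.0 = 7.2


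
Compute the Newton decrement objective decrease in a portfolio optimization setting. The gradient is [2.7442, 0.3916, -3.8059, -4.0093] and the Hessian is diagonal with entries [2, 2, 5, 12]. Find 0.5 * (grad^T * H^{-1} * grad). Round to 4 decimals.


Step 1: H is diagonal, so H^(-1) * g = [1.3721, 0.1958, -0.7612, -0.3341].
Step 2: g^T H^(-1) g = sum_i g_i^2 / H_ii
  = (2.7442)^2/2 + (0.3916)^2/2 + (-3.8059)^2/5 + (-4.0093)^2/12
  = 3.7653 + 0.0767 + 2.897 + 1.3395 = 8.0785
Step 3: Objective decrease = 0.5 * g^T H^(-1) g = 4.0393


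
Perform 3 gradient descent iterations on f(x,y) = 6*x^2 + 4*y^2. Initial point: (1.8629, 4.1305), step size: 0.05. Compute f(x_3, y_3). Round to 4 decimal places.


Gradient descent on f(x,y) = 6*x^2 + 4*y^2.
Starting point: (1.8629, 4.1305), alpha = 0.05
Step 1: grad_x = 2*6*1.8629 = 22.3548, grad_y = 2*4*4.1305 = 33.044
  x_1 = 1.8629 - 0.05*22.3548 = 0.7452
  y_1 = 4.1305 - 0.05*33.044 = 2.4783
Step 2: grad_x = 2*6*0.7452 = 8.9419, grad_y = 2*4*2.4783 = 19.8264
  x_2 = 0.7452 - 0.05*8.9419 = 0.2981
  y_2 = 2.4783 - 0.05*19.8264 = 1.487
Step 3: grad_x = 2*6*0.2981 = 3.5768, grad_y = 2*4*1.487 = 11.8958
  x_3 = 0.2981 - 0.05*3.5768 = 0.1192
  y_3 = 1.487 - 0.05*11.8958 = 0.8922
f(0.1192, 0.8922) = 6*0.1192^2 + 4*0.8922^2 = 3.2693


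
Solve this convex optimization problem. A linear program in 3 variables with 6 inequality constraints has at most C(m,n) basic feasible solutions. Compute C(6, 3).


Each vertex corresponds to some choice of n active constraints out of m, so the number of vertices is at most C(m, n) = m! / (n!(m-n)!).
m = 6, n = 3
Numerator: 6 * 5 * 4
Denominator: 3! = 6
C(6, 3) = 20


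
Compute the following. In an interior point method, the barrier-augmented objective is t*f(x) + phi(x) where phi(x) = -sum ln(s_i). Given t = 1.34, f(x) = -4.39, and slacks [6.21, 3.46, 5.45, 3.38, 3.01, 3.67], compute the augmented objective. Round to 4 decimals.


Step 1: Compute log-barrier.
ln values: [1.8262, 1.2413, 1.6956, 1.2179, 1.1019, 1.3002]
phi = -(1.8262 + 1.2413 + 1.6956 + 1.2179 + 1.1019 + 1.3002) = -8.3831
Step 2: Compute augmented objective.
t*f(x) = 1.34*-4.39 = -5.8826
Total = -5.8826 - 8.3831 = -14.2657


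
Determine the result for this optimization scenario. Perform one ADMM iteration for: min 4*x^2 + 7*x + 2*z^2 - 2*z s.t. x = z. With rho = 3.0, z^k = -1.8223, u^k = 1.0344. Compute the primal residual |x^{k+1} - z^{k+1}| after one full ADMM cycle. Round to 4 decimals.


ADMM iteration with rho = 3.0, z^k = -1.8223, u^k = 1.0344
Step 1: x-update.
Minimize 4*x^2 + 7*x + (3.0/2)*(x + 1.8223 + 1.0344)^2
FOC: (2*4 + 3.0)*x = -7 + 3.0*(-1.8223 - 1.0344)
x^{k+1} = -1.4155
Step 2: z-update.
Minimize 2*z^2 - 2*z + (3.0/2)*(-1.4155 - z + 1.0344)^2
FOC: (2*2 + 3.0)*z = 2 + 3.0*(-1.4155 + 1.0344)
z^{k+1} = 0.1224
Step 3: u-update.
u^{k+1} = 1.0344 - 1.4155 - 0.1224 = -0.5035
Step 4: Primal residual = |-1.4155 - 0.1224| = 1.5379


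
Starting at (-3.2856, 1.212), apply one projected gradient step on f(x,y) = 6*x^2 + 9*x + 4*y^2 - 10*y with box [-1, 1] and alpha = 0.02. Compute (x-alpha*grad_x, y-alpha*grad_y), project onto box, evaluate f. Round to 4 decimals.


Step 1: Compute gradient at (-3.2856, 1.212).
grad_x = 2*6*-3.2856 + 9 = -30.4272
grad_y = 2*4*1.212 - 10 = -0.304
Step 2: Gradient step.
x_raw = -3.2856 - 0.02*-30.4272 = -2.6771
y_raw = 1.212 - 0.02*-0.304 = 1.2181
Step 3: Project onto [-1, 1].
x_proj = clip(-2.6771) = -1.0
y_proj = clip(1.2181) = 1.0
Step 4: Evaluate f.
f(-1.0, 1.0) = -9.0


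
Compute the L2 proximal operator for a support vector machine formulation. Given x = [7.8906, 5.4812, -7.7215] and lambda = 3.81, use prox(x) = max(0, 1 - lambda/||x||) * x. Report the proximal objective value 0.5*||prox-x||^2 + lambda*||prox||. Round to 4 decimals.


Step 1: Compute ||x||.
||x|| = 12.3259
Step 2: Compute scaling factor.
scale = max(0, 1 - 3.81/12.3259) = 0.6909
Step 3: prox(x) = [5.4516, 3.7869, -5.3347]
||prox(x)|| = 8.5159
Step 4: Proximal objective.
0.5*||prox-x||^2 = 7.2581
lambda*||prox|| = 32.4456
Total = 39.7035


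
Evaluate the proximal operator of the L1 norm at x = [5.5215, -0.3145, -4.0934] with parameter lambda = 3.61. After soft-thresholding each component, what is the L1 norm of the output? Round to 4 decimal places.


Soft-thresholding with lambda = 3.61:
prox(5.5215) = sign(5.5215)*max(|5.5215| - 3.61, 0) = 1.9115
prox(-0.3145) = sign(-0.3145)*max(|-0.3145| - 3.61, 0) = 0.0
prox(-4.0934) = sign(-4.0934)*max(|-4.0934| - 3.61, 0) = -0.4834
prox(x) = [1.9115, 0.0, -0.4834]
||prox(x)||_1 = 1.9115 + 0.0 + 0.4834 = 2.3949


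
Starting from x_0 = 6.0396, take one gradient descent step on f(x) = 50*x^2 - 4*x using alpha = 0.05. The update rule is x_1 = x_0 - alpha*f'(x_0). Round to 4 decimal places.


We compute the gradient at x_0 and apply the update.
f'(x) = 100*x - 4
f'(6.0396) = 100*6.0396 - 4 = 599.96
x_1 = 6.0396 - 0.05*599.96 = -23.9584


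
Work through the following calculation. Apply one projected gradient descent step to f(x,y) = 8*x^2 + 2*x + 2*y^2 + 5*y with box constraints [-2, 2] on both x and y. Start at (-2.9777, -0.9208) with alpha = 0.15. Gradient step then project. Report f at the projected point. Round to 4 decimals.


Step 1: Compute gradient at (-2.9777, -0.9208).
grad_x = 2*8*-2.9777 + 2 = -45.6432
grad_y = 2*2*-0.9208 + 5 = 1.3168
Step 2: Gradient step.
x_raw = -2.9777 - 0.15*-45.6432 = 3.8688
y_raw = -0.9208 - 0.15*1.3168 = -1.1183
Step 3: Project onto [-2, 2].
x_proj = clip(3.8688) = 2.0
y_proj = clip(-1.1183) = -1.1183
Step 4: Evaluate f.
f(2.0, -1.1183) = 32.9097


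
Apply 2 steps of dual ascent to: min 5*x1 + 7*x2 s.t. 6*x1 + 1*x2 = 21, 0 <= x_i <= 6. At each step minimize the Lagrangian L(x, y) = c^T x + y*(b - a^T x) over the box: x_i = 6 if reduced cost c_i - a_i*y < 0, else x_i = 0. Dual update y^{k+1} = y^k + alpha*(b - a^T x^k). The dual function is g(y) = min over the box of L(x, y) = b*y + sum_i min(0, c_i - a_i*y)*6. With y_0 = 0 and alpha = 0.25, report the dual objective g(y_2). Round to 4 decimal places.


Dual ascent for LP: min 5*x1 + 7*x2, 6*x1 + 1*x2 = 21, 0 <= x_i <= 6
Step 1: y^k = 0.0, reduced costs: (5.0, 7.0)
  x^k = (0.0, 0.0), subgradient = b - a^T x = 21.0
  y^{k+1} = 0.0 + 0.25*21.0 = 5.25
Step 2: y^k = 5.25, reduced costs: (-26.5, 1.75)
  x^k = (6.0, 0.0), subgradient = b - a^T x = -15.0
  y^{k+1} = 5.25 + 0.25*-15.0 = 1.5
Dual objective at y_2 = 1.5: reduced costs (-4.0, 5.5), box minimizer x = (6.0, 0.0)
g(y_2) = b*y + (c1 - a1*y)*x1 + (c2 - a2*y)*x2 = 21*1.5 + (-4.0)*6.0 + 5.5*0.0 = 31.5 - 24.0 + 0.0 = 7.5


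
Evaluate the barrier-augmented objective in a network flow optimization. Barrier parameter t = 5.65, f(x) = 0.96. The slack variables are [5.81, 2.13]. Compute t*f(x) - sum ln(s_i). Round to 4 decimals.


Step 1: Compute log-barrier.
ln values: [1.7596, 0.7561]
phi = -(1.7596 + 0.7561) = -2.5157
Step 2: Compute augmented objective.
t*f(x) = 5.65*0.96 = 5.424
Total = 5.424 - 2.5157 = 2.9083


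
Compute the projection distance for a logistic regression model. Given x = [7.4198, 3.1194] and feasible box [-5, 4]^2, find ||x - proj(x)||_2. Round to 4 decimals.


Project each component onto [-5, 4].
clip(7.4198) = 4.0, clip(3.1194) = 3.1194
Projection = [4.0, 3.1194]
Squared diffs: [11.695, 0.0]
Distance = sqrt(11.695) = 3.4198


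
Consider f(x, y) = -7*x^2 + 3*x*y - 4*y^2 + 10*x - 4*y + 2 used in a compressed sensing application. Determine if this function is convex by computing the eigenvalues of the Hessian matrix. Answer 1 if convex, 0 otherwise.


The Hessian of f(x,y) = -7*x^2 + 3*x*y - 4*y^2 + 10*x - 4*y + 2 is:
H = [[-14, 3], [3, -8]]
Trace = -14 - 8 = -22
Determinant = -14*-8 - (3)^2 = 103
Discriminant = (-22)^2 - 4*103 = 72.0
Eigenvalues: lambda_1 = -15.2426, lambda_2 = -6.7574
The function is not convex.

0


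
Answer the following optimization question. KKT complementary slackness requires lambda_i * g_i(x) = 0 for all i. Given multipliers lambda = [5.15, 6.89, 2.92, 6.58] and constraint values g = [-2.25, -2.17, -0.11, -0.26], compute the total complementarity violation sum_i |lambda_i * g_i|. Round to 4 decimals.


KKT complementary slackness check:
lambda_1 * g_1 = 5.15 * -2.25 = -11.5875
lambda_2 * g_2 = 6.89 * -2.17 = -14.9513
lambda_3 * g_3 = 2.92 * -0.11 = -0.3212
lambda_4 * g_4 = 6.58 * -0.26 = -1.7108
Total violation = 11.5875 + 14.9513 + 0.3212 + 1.7108 = 28.5708


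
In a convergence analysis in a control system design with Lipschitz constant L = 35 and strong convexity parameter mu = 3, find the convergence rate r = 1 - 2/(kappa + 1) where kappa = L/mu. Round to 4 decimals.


Step 1: Compute the condition number.
kappa = L/mu = 35/3 = 11.6667
Step 2: Compute the convergence rate.
r = 1 - 2/(kappa + 1) = 1 - 2*mu/(L + mu) = (L - mu)/(L + mu) = 32/38 = 0.8421


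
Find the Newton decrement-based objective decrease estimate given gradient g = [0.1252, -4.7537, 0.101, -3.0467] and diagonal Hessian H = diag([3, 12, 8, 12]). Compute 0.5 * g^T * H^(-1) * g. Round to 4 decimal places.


Step 1: H is diagonal, so H^(-1) * g = [0.0417, -0.3961, 0.0126, -0.2539].
Step 2: g^T H^(-1) g = sum_i g_i^2 / H_ii
  = (0.1252)^2/3 + (-4.7537)^2/12 + (0.101)^2/8 + (-3.0467)^2/12
  = 0.0052 + 1.8831 + 0.0013 + 0.7735 = 2.6632
Step 3: Objective decrease = 0.5 * g^T H^(-1) g = 1.3316


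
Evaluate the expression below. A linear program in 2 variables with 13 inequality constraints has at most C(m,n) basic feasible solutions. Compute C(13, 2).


Each vertex corresponds to some choice of n active constraints out of m, so the number of vertices is at most C(m, n) = m! / (n!(m-n)!).
m = 13, n = 2
Numerator: 13 * 12
Denominator: 2! = 2
C(13, 2) = 78


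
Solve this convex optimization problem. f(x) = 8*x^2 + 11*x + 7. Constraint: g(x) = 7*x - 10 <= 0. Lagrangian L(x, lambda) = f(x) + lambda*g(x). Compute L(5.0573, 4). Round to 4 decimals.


Step 1: Evaluate f(x).
f(5.0573) = 8*5.0573^2 + 11*5.0573 + 7 = 267.2406
Step 2: Evaluate g(x).
g(5.0573) = 7*5.0573 - 10 = 25.4011
Step 3: Compute Lagrangian.
L = 267.2406 + 4*25.4011 = 368.845


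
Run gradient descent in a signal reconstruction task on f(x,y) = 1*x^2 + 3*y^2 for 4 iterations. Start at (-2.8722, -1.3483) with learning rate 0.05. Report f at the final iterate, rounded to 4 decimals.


Gradient descent on f(x,y) = 1*x^2 + 3*y^2.
Starting point: (-2.8722, -1.3483), alpha = 0.05
Step 1: grad_x = 2*1*-2.8722 = -5.7444, grad_y = 2*3*-1.3483 = -8.0898
  x_1 = -2.8722 - 0.05*-5.7444 = -2.585
  y_1 = -1.3483 - 0.05*-8.0898 = -0.9438
Step 2: grad_x = 2*1*-2.585 = -5.17, grad_y = 2*3*-0.9438 = -5.6629
  x_2 = -2.585 - 0.05*-5.17 = -2.3265
  y_2 = -0.9438 - 0.05*-5.6629 = -0.6607
Step 3: grad_x = 2*1*-2.3265 = -4.653, grad_y = 2*3*-0.6607 = -3.964
  x_3 = -2.3265 - 0.05*-4.653 = -2.0938
  y_3 = -0.6607 - 0.05*-3.964 = -0.4625
Step 4: grad_x = 2*1*-2.0938 = -4.1877, grad_y = 2*3*-0.4625 = -2.7748
  x_4 = -2.0938 - 0.05*-4.1877 = -1.8845
  y_4 = -0.4625 - 0.05*-2.7748 = -0.3237
f(-1.8845, -0.3237) = 1*(-1.8845)^2 + 3*(-0.3237)^2 = 3.8656


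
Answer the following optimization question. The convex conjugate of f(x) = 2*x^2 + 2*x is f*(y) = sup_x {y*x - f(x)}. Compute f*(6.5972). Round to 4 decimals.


f*(y) = sup_x {y*x - a*x^2 - b*x} = sup_x {(y-b)*x - a*x^2}
FOC: (y - b) - 2a*x = 0 => x* = (y - b)/(2a)
x* = (6.5972 - 2)/(2*2) = 1.1493
f*(6.5972) = (y-b)^2/(4a) = (6.5972 - 2)^2/(4*2)
= 21.1342/8 = 2.6418


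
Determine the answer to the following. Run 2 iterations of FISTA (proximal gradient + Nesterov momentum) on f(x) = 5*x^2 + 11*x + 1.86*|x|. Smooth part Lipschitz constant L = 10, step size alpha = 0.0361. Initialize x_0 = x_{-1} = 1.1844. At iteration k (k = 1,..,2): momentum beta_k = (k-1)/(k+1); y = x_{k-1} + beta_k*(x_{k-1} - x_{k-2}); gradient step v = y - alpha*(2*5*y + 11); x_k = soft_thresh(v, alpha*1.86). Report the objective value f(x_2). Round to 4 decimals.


FISTA on f(x) = 5*x^2 + 11*x + 1.86*|x|
L = 10, alpha = 0.0361
Iteration 1: beta = 0.0, y = 1.1844 + 0.0*(1.1844 - 1.1844) = 1.1844
  grad(y) = 22.844, v = y - alpha*grad = 0.3597
  prox(v) = soft_thresh(0.3597, 0.0671) = 0.2926
Iteration 2: beta = 0.3333, y = 0.2926 + 0.3333*(0.2926 - 1.1844) = -0.0047
  grad(y) = 10.9531, v = y - alpha*grad = -0.4001
  prox(v) = soft_thresh(-0.4001, 0.0671) = -0.3329
f(x_2) = 5*(-0.3329)^2 + 11*(-0.3329) + 1.86*|-0.3329| = -2.4889


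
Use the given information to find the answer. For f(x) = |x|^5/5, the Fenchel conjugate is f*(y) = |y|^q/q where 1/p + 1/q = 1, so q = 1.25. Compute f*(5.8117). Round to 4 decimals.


The conjugate exponent q satisfies 1/p + 1/q = 1.
p = 5, so q = 5/(5 - 1) = 1.25
|y|^q = 5.8117^1.25 = 9.0236
f*(5.8117) = 9.0236 / 1.25 = 7.2189


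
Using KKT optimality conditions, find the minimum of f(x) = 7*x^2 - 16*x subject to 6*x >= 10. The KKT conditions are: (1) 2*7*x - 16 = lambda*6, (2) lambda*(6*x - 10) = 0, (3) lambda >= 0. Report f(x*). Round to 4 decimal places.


Step 1: Try lambda = 0 (constraint inactive).
x_unc = 16/(2*7) = 1.1429
Check: 6*1.1429 = 6.8574 < 10 -- violated!
Step 2: Constraint must be active: 6*x = 10
x* = 10/6 = 5/3 = 1.6667 (rounded; the exact value 5/3 is used below)
lambda = (2*7*(5/3) - 16)/6 = 1.2222
Step 3: Compute optimal value.
f(x*) = 7*(5/3)^2 - 16*(5/3) = -7.2222


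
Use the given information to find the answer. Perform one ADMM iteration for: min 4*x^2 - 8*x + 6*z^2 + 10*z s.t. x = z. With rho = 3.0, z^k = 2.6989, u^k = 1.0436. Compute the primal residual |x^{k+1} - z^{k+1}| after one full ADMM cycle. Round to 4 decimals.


ADMM iteration with rho = 3.0, z^k = 2.6989, u^k = 1.0436
Step 1: x-update.
Minimize 4*x^2 - 8*x + (3.0/2)*(x - 2.6989 + 1.0436)^2
FOC: (2*4 + 3.0)*x = 8 + 3.0*(2.6989 - 1.0436)
x^{k+1} = 1.1787
Step 2: z-update.
Minimize 6*z^2 + 10*z + (3.0/2)*(1.1787 - z + 1.0436)^2
FOC: (2*6 + 3.0)*z = -10 + 3.0*(1.1787 + 1.0436)
z^{k+1} = -0.2222
Step 3: u-update.
u^{k+1} = 1.0436 + 1.1787 + 0.2222 = 2.4445
Step 4: Primal residual = |1.1787 + 0.2222| = 1.4009


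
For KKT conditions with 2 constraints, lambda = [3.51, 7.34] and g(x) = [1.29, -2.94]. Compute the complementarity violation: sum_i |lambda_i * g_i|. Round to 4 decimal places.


KKT complementary slackness check:
lambda_1 * g_1 = 3.51 * 1.29 = 4.5279
lambda_2 * g_2 = 7.34 * -2.94 = -21.5796
Total violation = 4.5279 + 21.5796 = 26.1075


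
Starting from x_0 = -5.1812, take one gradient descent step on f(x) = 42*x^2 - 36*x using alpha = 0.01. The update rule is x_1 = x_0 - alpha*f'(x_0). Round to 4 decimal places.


We compute the gradient at x_0 and apply the update.
f'(x) = 84*x - 36
f'(-5.1812) = 84*-5.1812 - 36 = -471.2208
x_1 = -5.1812 - 0.01*-471.2208 = -0.469


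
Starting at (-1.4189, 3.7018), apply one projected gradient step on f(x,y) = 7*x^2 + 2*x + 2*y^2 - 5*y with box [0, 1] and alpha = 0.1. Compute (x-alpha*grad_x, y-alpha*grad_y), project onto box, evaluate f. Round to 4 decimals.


Step 1: Compute gradient at (-1.4189, 3.7018).
grad_x = 2*7*-1.4189 + 2 = -17.8646
grad_y = 2*2*3.7018 - 5 = 9.8072
Step 2: Gradient step.
x_raw = -1.4189 - 0.1*-17.8646 = 0.3676
y_raw = 3.7018 - 0.1*9.8072 = 2.7211
Step 3: Project onto [0, 1].
x_proj = clip(0.3676) = 0.3676
y_proj = clip(2.7211) = 1.0
Step 4: Evaluate f.
f(0.3676, 1.0) = -1.3192


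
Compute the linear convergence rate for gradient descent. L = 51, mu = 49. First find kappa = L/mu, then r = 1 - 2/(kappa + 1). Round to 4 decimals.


Step 1: Compute the condition number.
kappa = L/mu = 51/49 = 1.0408
Step 2: Compute the convergence rate.
r = 1 - 2/(kappa + 1) = 1 - 2*mu/(L + mu) = (L - mu)/(L + mu) = 2/100 = 0.02


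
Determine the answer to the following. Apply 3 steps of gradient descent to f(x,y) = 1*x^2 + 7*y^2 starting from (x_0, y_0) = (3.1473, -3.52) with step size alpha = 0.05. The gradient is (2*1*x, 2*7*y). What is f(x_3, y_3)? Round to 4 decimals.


Gradient descent on f(x,y) = 1*x^2 + 7*y^2.
Starting point: (3.1473, -3.52), alpha = 0.05
Step 1: grad_x = 2*1*3.1473 = 6.2946, grad_y = 2*7*-3.52 = -49.28
  x_1 = 3.1473 - 0.05*6.2946 = 2.8326
  y_1 = -3.52 - 0.05*-49.28 = -1.056
Step 2: grad_x = 2*1*2.8326 = 5.6651, grad_y = 2*7*-1.056 = -14.784
  x_2 = 2.8326 - 0.05*5.6651 = 2.5493
  y_2 = -1.056 - 0.05*-14.784 = -0.3168
Step 3: grad_x = 2*1*2.5493 = 5.0986, grad_y = 2*7*-0.3168 = -4.4352
  x_3 = 2.5493 - 0.05*5.0986 = 2.2944
  y_3 = -0.3168 - 0.05*-4.4352 = -0.095
f(2.2944, -0.095) = 1*2.2944^2 + 7*(-0.095)^2 = 5.3274


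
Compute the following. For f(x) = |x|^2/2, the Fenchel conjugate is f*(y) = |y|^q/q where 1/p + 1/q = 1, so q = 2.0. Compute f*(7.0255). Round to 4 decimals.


The conjugate exponent q satisfies 1/p + 1/q = 1.
p = 2, so q = 2/(2 - 1) = 2.0
|y|^q = 7.0255^2.0 = 49.3577
f*(7.0255) = 49.3577 / 2.0 = 24.6788


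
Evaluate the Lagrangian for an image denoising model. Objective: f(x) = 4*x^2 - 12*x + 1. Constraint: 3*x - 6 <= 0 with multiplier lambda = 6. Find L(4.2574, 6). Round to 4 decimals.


Step 1: Evaluate f(x).
f(4.2574) = 4*4.2574^2 - 12*4.2574 + 1 = 22.413
Step 2: Evaluate g(x).
g(4.2574) = 3*4.2574 - 6 = 6.7722
Step 3: Compute Lagrangian.
L = 22.413 + 6*6.7722 = 63.0462


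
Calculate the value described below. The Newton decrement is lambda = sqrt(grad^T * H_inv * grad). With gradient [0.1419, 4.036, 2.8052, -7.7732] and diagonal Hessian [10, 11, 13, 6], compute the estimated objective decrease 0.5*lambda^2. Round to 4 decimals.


Step 1: H is diagonal, so H^(-1) * g = [0.0142, 0.3669, 0.2158, -1.2955].
Step 2: g^T H^(-1) g = sum_i g_i^2 / H_ii
  = (0.1419)^2/10 + (4.036)^2/11 + (2.8052)^2/13 + (-7.7732)^2/6
  = 0.002 + 1.4808 + 0.6053 + 10.0704 = 12.1586
Step 3: Objective decrease = 0.5 * g^T H^(-1) g = 6.0793


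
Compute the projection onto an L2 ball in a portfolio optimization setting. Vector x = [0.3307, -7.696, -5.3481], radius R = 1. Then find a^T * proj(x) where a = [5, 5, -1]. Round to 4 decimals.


Step 1: Compute ||x|| (intermediates to 6 decimals).
||x|| = sqrt(0.3307^2 + (-7.696)^2 + (-5.3481)^2) = 9.37763
Step 2: Project.
Since ||x|| > R, scale = R/||x|| = 1/9.37763 = 0.106637, proj(x) = scale * x
proj(x) = [0.035265, -0.820678, -0.570305]
Step 3: Dot product.
a^T * proj(x) = 5*0.035265 + 5*(-0.820678) - 1*(-0.570305) = -3.3568


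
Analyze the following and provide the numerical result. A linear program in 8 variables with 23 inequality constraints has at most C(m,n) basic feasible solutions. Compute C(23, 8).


Each vertex corresponds to some choice of n active constraints out of m, so the number of vertices is at most C(m, n) = m! / (n!(m-n)!).
m = 23, n = 8
Numerator: 23 * 22 * 21 * 20 * 19 * 18 * 17 * 16
Denominator: 8! = 40320
C(23, 8) = 490314


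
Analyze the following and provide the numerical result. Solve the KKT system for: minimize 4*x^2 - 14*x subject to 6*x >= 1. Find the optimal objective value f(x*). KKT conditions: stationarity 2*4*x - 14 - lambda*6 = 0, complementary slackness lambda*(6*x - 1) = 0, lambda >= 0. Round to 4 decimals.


Step 1: Try lambda = 0 (constraint inactive).
Stationarity: 2*4*x - 14 = 0
x* = 14/(2*4) = 1.75
Check constraint: 6*1.75 = 10.5 >= 1 -- satisfied.
Step 2: Compute optimal value.
f(x*) = 4*1.75^2 - 14*1.75 = -12.25


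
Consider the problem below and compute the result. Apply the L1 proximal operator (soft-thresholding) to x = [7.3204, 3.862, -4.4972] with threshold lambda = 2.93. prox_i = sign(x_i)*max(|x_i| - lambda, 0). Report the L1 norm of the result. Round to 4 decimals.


Soft-thresholding with lambda = 2.93:
prox(7.3204) = sign(7.3204)*max(|7.3204| - 2.93, 0) = 4.3904
prox(3.862) = sign(3.862)*max(|3.862| - 2.93, 0) = 0.932
prox(-4.4972) = sign(-4.4972)*max(|-4.4972| - 2.93, 0) = -1.5672
prox(x) = [4.3904, 0.932, -1.5672]
||prox(x)||_1 = 4.3904 + 0.932 + 1.5672 = 6.8896


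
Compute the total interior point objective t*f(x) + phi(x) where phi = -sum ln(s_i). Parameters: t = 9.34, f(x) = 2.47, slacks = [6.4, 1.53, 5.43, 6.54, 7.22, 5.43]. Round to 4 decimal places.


Step 1: Compute log-barrier.
ln values: [1.8563, 0.4253, 1.6919, 1.8779, 1.9769, 1.6919]
phi = -(1.8563 + 0.4253 + 1.6919 + 1.8779 + 1.9769 + 1.6919) = -9.5202
Step 2: Compute augmented objective.
t*f(x) = 9.34*2.47 = 23.0698
Total = 23.0698 - 9.5202 = 13.5496


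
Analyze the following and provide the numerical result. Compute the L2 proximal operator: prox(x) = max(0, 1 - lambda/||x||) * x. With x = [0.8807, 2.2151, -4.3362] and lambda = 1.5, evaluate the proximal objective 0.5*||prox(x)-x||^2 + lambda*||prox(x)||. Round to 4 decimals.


Step 1: Compute ||x||.
||x|| = 4.9482
Step 2: Compute scaling factor.
scale = max(0, 1 - 1.5/4.9482) = 0.6969
Step 3: prox(x) = [0.6137, 1.5436, -3.0217]
||prox(x)|| = 3.4482
Step 4: Proximal objective.
0.5*||prox-x||^2 = 1.125
lambda*||prox|| = 5.1723
Total = 6.2973


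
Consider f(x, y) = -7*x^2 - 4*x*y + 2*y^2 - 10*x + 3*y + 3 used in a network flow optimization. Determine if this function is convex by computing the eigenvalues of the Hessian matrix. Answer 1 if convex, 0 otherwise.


The Hessian of f(x,y) = -7*x^2 - 4*x*y + 2*y^2 - 10*x + 3*y + 3 is:
H = [[-14, -4], [-4, 4]]
Trace = -14 + 4 = -10
Determinant = -14*4 - (-4)^2 = -72
Discriminant = (-10)^2 - 4*-72 = 388.0
Eigenvalues: lambda_1 = -14.8489, lambda_2 = 4.8489
The function is not convex.

0


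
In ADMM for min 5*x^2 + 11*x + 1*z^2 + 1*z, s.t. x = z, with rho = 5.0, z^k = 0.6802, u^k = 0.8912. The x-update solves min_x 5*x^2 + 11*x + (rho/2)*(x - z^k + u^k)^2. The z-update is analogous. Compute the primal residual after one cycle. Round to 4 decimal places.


ADMM iteration with rho = 5.0, z^k = 0.6802, u^k = 0.8912
Step 1: x-update.
Minimize 5*x^2 + 11*x + (5.0/2)*(x - 0.6802 + 0.8912)^2
FOC: (2*5 + 5.0)*x = -11 + 5.0*(0.6802 - 0.8912)
x^{k+1} = -0.8037
Step 2: z-update.
Minimize 1*z^2 + 1*z + (5.0/2)*(-0.8037 - z + 0.8912)^2
FOC: (2*1 + 5.0)*z = -1 + 5.0*(-0.8037 + 0.8912)
z^{k+1} = -0.0803
Step 3: u-update.
u^{k+1} = 0.8912 - 0.8037 + 0.0803 = 0.1679
Step 4: Primal residual = |-0.8037 + 0.0803| = 0.7233


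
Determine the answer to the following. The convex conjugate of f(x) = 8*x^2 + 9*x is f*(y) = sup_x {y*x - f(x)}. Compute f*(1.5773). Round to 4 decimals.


f*(y) = sup_x {y*x - a*x^2 - b*x} = sup_x {(y-b)*x - a*x^2}
FOC: (y - b) - 2a*x = 0 => x* = (y - b)/(2a)
x* = (1.5773 - 9)/(2*8) = -0.4639
f*(1.5773) = (y-b)^2/(4a) = (1.5773 - 9)^2/(4*8)
= 55.0965/32 = 1.7218


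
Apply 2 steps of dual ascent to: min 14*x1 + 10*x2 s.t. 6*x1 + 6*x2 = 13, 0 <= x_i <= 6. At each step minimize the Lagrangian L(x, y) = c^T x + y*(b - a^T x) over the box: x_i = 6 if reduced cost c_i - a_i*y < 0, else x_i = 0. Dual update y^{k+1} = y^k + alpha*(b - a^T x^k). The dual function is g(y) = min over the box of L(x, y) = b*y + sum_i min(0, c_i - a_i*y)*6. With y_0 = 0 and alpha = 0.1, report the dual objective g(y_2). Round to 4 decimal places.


Dual ascent for LP: min 14*x1 + 10*x2, 6*x1 + 6*x2 = 13, 0 <= x_i <= 6
Step 1: y^k = 0.0, reduced costs: (14.0, 10.0)
  x^k = (0.0, 0.0), subgradient = b - a^T x = 13.0
  y^{k+1} = 0.0 + 0.1*13.0 = 1.3
Step 2: y^k = 1.3, reduced costs: (6.2, 2.2)
  x^k = (0.0, 0.0), subgradient = b - a^T x = 13.0
  y^{k+1} = 1.3 + 0.1*13.0 = 2.6
Dual objective at y_2 = 2.6: reduced costs (-1.6, -5.6), box minimizer x = (6.0, 6.0)
g(y_2) = b*y + (c1 - a1*y)*x1 + (c2 - a2*y)*x2 = 13*2.6 + (-1.6)*6.0 + (-5.6)*6.0 = 33.8 - 9.6 - 33.6 = -9.4


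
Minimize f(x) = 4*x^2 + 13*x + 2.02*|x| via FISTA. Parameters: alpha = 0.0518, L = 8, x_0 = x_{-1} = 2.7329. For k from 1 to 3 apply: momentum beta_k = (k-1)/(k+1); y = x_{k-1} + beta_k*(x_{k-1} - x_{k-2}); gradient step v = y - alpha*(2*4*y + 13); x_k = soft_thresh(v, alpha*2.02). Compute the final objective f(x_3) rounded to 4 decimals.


FISTA on f(x) = 4*x^2 + 13*x + 2.02*|x|
L = 8, alpha = 0.0518
Iteration 1: beta = 0.0, y = 2.7329 + 0.0*(2.7329 - 2.7329) = 2.7329
  grad(y) = 34.8632, v = y - alpha*grad = 0.927
  prox(v) = soft_thresh(0.927, 0.1046) = 0.8224
Iteration 2: beta = 0.3333, y = 0.8224 + 0.3333*(0.8224 - 2.7329) = 0.1855
  grad(y) = 14.484, v = y - alpha*grad = -0.5648
  prox(v) = soft_thresh(-0.5648, 0.1046) = -0.4601
Iteration 3: beta = 0.5, y = -0.4601 + 0.5*(-0.4601 - 0.8224) = -1.1014
  grad(y) = 4.189, v = y - alpha*grad = -1.3184
  prox(v) = soft_thresh(-1.3184, 0.1046) = -1.2137
f(x_3) = 4*(-1.2137)^2 + 13*(-1.2137) + 2.02*|-1.2137| = -7.4342
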